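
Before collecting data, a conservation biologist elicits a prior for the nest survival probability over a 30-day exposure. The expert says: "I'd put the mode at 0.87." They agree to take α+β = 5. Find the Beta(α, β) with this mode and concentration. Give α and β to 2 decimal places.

For α,β > 1 the Beta mode is (α−1)/(α+β−2). With α+β = 5, the mode is (α−1)/3.
Set (α−1)/3 = 0.87 → α = 1 + 0.87·3 = 3.61.
β = 5 − α = 1.39.

α = 3.61, β = 1.39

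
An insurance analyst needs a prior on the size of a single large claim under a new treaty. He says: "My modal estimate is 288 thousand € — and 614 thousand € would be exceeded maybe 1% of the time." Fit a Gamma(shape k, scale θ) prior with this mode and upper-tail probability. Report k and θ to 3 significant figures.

Gamma(k,θ) with k>1 has mode (k−1)θ, so θ = 288/(k−1).
Need P(X < 614) = 0.99 with θ tied to k this way. Start at k = 2, θ = 288: P(X<614) ≈ 0.629.
Too low — raise k to concentrate. Iterating converges to k ≈ 9.47.
Then θ = 288/(9.47−1) ≈ 34.

k ≈ 9.47, θ ≈ 34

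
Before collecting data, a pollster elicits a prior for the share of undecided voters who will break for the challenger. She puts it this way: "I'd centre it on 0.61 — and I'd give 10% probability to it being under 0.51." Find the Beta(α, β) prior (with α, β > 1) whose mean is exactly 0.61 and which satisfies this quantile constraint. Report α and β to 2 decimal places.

α ≈ 24.19, β ≈ 15.47

With mean 0.61 fixed, write α = 0.61s, β = 0.39s where s = α+β.
Need P(θ < 0.51) = 0.1 under Beta(0.61s, 0.39s). Normal approximation: (q−m)/√(m(1−m)/s) ≈ z_{0.1} = -1.28, so s ≈ 0.61·0.39·(-1.28)²/(0.51−0.61)² = 39.1.
At s = 39.1: P(θ<0.51) ≈ 0.102. Adjusting to match 0.1 gives s ≈ 39.66.
So α = 0.61·39.66 ≈ 24.19, β = 0.39·39.66 ≈ 15.47.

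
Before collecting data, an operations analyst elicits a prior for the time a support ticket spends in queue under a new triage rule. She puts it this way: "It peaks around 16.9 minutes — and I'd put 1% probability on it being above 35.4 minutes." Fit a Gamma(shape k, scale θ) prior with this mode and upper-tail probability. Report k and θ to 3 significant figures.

Gamma(k,θ) with k>1 has mode (k−1)θ, so θ = 16.9/(k−1).
Need P(X < 35.4) = 0.99 with θ tied to k this way. Start at k = 2, θ = 16.9: P(X<35.4) ≈ 0.619.
Too low — raise k to concentrate. Iterating converges to k ≈ 9.9.
Then θ = 16.9/(9.9−1) ≈ 1.9.

k ≈ 9.9, θ ≈ 1.9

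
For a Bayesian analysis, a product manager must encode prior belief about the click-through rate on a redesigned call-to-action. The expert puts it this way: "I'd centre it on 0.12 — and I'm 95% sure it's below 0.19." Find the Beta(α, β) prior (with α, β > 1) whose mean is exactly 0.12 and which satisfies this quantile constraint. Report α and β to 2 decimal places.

α ≈ 8.20, β ≈ 60.12

With mean 0.12 fixed, write α = 0.12s, β = 0.88s where s = α+β.
Need P(θ < 0.19) = 0.95 under Beta(0.12s, 0.88s). Normal approximation: (q−m)/√(m(1−m)/s) ≈ z_{0.95} = 1.64, so s ≈ 0.12·0.88·(1.64)²/(0.19−0.12)² = 58.3.
At s = 58.3: P(θ<0.19) ≈ 0.937. Adjusting to match 0.95 gives s ≈ 68.32.
So α = 0.12·68.32 ≈ 8.20, β = 0.88·68.32 ≈ 60.12.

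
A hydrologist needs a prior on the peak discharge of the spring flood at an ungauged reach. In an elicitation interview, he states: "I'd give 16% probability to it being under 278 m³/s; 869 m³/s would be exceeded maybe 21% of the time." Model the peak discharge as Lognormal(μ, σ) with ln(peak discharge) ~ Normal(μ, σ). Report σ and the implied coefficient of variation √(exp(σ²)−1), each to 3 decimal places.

σ ≈ 0.633, CV ≈ 0.702

If T ~ Lognormal(μ,σ) then ln T ~ Normal(μ,σ), so the p-quantile of ln T is μ + z_p·σ.
ln(278) = 5.628 and ln(869) = 6.767; z_{0.16} = -0.9945, z_{0.79} = 0.8064.
σ = (6.767 − 5.628)/(0.8064 − (-0.9945)) = 0.633.
μ = 5.628 − (-0.9945)·0.633 = 6.257.
CV = √(exp(σ²)−1) = √(exp(0.4005)−1) = 0.702.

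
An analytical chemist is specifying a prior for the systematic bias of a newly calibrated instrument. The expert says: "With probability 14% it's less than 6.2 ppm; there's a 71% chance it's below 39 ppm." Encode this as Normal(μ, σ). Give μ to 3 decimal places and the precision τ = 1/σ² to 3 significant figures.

μ = 27.890, τ = 0.00248

The p-quantile of Normal(μ,σ) is μ + z_p·σ, with z_{0.14} = -1.08 and z_{0.71} = 0.5534.
Eliminate σ: μ = (z₂·x₁ − z₁·x₂)/(z₂ − z₁) = (0.5534·6.2 − (-1.08)·39)/1.634 = 27.890.
Then σ = (x₂ − x₁)/(z₂ − z₁) = (39 − 6.2)/1.634 = 20.077.
Precision τ = 1/σ² = 1/20.08² = 0.00248.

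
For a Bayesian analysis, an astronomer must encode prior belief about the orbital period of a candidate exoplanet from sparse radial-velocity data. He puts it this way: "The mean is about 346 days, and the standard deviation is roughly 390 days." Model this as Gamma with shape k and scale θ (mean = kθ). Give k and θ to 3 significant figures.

For Gamma(k, scale θ): mean = kθ, variance = kθ², so CV = 1/√k.
CV = SD/mean = 390/346 = 1.127, hence k = 1/CV² = 0.787.
Then θ = mean/k = 346/0.787 = 440.

k ≈ 0.787, θ ≈ 440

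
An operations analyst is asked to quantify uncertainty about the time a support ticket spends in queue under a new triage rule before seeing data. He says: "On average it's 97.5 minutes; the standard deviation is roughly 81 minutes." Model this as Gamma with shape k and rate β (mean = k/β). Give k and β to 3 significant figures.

For Gamma(k, rate β): mean = k/β, variance = k/β², so CV = 1/√k.
CV = SD/mean = 81/97.5 = 0.8308, hence k = 1/CV² = 1.45.
Then β = k/mean = 1.45/97.5 = 0.0149.

k ≈ 1.45, β ≈ 0.0149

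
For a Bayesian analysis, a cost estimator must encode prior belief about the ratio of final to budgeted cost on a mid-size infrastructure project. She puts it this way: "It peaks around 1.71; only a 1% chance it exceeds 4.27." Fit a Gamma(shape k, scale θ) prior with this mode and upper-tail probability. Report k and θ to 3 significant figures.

k ≈ 6.61, θ ≈ 0.305

Gamma(k,θ) with k>1 has mode (k−1)θ, so θ = 1.71/(k−1).
Need P(X < 4.27) = 0.99 with θ tied to k this way. Start at k = 2, θ = 1.71: P(X<4.27) ≈ 0.712.
Too low — raise k to concentrate. Iterating converges to k ≈ 6.61.
Then θ = 1.71/(6.61−1) ≈ 0.305.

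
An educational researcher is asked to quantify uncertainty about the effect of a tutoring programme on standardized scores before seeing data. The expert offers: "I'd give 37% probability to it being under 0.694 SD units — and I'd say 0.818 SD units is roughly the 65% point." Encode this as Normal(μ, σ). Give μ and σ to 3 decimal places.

μ = 0.751, σ = 0.173

For Normal(μ,σ), the p-quantile is μ + z_p·σ. Here z_{0.37} = -0.3319, z_{0.65} = 0.3853.
So 0.694 = μ − 0.3319σ and 0.818 = μ + 0.3853σ.
Subtracting: σ = (0.818 − 0.694)/(0.3853 − (-0.3319)) = 0.173.
Then μ = 0.694 − (-0.3319)·0.173 = 0.751.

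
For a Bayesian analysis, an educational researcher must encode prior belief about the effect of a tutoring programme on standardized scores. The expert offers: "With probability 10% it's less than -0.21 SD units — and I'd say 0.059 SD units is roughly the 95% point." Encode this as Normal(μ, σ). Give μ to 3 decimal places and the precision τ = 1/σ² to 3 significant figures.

μ = -0.092, τ = 118

For Normal(μ,σ), the p-quantile is μ + z_p·σ. Here z_{0.1} = -1.282, z_{0.95} = 1.645.
So -0.21 = μ − 1.282σ and 0.059 = μ + 1.645σ.
Subtracting: σ = (0.059 − -0.21)/(1.645 − (-1.282)) = 0.092.
Then μ = -0.21 − (-1.282)·0.092 = -0.092.
Precision τ = 1/σ² = 1/0.09192² = 118.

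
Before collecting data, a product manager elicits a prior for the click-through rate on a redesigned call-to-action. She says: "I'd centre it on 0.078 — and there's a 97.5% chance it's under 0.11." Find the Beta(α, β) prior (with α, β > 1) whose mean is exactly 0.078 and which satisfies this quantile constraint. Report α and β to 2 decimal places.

α ≈ 24.57, β ≈ 290.42

With mean 0.078 fixed, write α = 0.078s, β = 0.922s where s = α+β.
Need P(θ < 0.11) = 0.975 under Beta(0.078s, 0.922s). Normal approximation: (q−m)/√(m(1−m)/s) ≈ z_{0.975} = 1.96, so s ≈ 0.078·0.922·(1.96)²/(0.11−0.078)² = 269.8.
At s = 269.8: P(θ<0.11) ≈ 0.966. Adjusting to match 0.975 gives s ≈ 314.99.
So α = 0.078·314.99 ≈ 24.57, β = 0.922·314.99 ≈ 290.42.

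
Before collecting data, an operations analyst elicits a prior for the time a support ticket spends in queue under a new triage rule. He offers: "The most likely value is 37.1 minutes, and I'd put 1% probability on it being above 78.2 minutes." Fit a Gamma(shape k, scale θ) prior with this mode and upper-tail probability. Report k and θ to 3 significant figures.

Gamma(k,θ) with k>1 has mode (k−1)θ, so θ = 37.1/(k−1).
Need P(X < 78.2) = 0.99 with θ tied to k this way. Start at k = 2, θ = 37.1: P(X<78.2) ≈ 0.622.
Too low — raise k to concentrate. Iterating converges to k ≈ 9.75.
Then θ = 37.1/(9.75−1) ≈ 4.24.

k ≈ 9.75, θ ≈ 4.24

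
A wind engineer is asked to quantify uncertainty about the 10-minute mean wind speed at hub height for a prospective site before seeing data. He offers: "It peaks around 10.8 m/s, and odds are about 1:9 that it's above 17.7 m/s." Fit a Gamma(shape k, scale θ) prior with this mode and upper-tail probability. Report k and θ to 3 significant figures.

Gamma(k,θ) with k>1 has mode (k−1)θ, so θ = 10.8/(k−1).
Need P(X < 17.7) = 0.9 with θ tied to k this way. Start at k = 2, θ = 10.8: P(X<17.7) ≈ 0.488.
Too low — raise k to concentrate. Iterating converges to k ≈ 8.72.
Then θ = 10.8/(8.72−1) ≈ 1.4.

k ≈ 8.72, θ ≈ 1.4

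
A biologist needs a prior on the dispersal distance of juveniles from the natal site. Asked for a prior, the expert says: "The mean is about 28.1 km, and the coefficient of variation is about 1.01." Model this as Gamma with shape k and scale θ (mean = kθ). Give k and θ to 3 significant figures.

For Gamma(k, scale θ): mean = kθ, variance = kθ², so CV = 1/√k.
CV = 1.01, hence k = 1/CV² = 0.98.
Then θ = mean/k = 28.1/0.98 = 28.7.

k ≈ 0.98, θ ≈ 28.7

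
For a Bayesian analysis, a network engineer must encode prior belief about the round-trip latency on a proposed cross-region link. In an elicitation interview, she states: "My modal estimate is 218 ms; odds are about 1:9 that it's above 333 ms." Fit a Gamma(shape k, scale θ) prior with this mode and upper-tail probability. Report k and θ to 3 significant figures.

k ≈ 11.4, θ ≈ 21

Gamma(k,θ) with k>1 has mode (k−1)θ, so θ = 218/(k−1).
Need P(X < 333) = 0.9 with θ tied to k this way. Start at k = 2, θ = 218: P(X<333) ≈ 0.451.
Too low — raise k to concentrate. Iterating converges to k ≈ 11.4.
Then θ = 218/(11.4−1) ≈ 21.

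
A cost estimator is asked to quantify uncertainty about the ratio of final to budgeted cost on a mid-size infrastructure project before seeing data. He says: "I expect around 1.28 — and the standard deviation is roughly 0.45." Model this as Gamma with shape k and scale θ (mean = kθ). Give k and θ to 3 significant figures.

k ≈ 8.09, θ ≈ 0.158

For Gamma(k, scale θ): mean = kθ, variance = kθ², so CV = 1/√k.
CV = SD/mean = 0.45/1.28 = 0.3516, hence k = 1/CV² = 8.09.
Then θ = mean/k = 1.28/8.09 = 0.158.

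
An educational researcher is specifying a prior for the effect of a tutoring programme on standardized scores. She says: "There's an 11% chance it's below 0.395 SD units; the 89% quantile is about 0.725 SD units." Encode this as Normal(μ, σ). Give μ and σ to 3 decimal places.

μ = 0.560, σ = 0.135

For Normal(μ,σ), the p-quantile is μ + z_p·σ. Here z_{0.11} = -1.227, z_{0.89} = 1.227.
So 0.395 = μ − 1.227σ and 0.725 = μ + 1.227σ.
Subtracting: σ = (0.725 − 0.395)/(1.227 − (-1.227)) = 0.135.
Then μ = 0.395 − (-1.227)·0.135 = 0.560.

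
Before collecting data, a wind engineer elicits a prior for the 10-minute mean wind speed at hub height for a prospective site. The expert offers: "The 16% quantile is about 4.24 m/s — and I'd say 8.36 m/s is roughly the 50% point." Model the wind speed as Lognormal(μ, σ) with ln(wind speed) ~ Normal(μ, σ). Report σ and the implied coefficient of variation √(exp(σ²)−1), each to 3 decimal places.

If T ~ Lognormal(μ,σ) then ln T ~ Normal(μ,σ), so the p-quantile of ln T is μ + z_p·σ.
ln(4.24) = 1.445 and ln(8.36) = 2.123; z_{0.16} = -0.9945, z_{0.5} = 0.
σ = (2.123 − 1.445)/(0 − (-0.9945)) = 0.683.
μ = 1.445 − (-0.9945)·0.683 = 2.123.
CV = √(exp(σ²)−1) = √(exp(0.4661)−1) = 0.771.

σ ≈ 0.683, CV ≈ 0.771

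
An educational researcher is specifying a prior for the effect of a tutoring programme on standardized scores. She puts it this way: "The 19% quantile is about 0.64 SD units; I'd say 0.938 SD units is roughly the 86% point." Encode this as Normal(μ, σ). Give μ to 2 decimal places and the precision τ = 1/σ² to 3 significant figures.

μ = 0.77, τ = 43.2

For Normal(μ,σ), the p-quantile is μ + z_p·σ. Here z_{0.19} = -0.8779, z_{0.86} = 1.08.
So 0.64 = μ − 0.8779σ and 0.938 = μ + 1.08σ.
Subtracting: σ = (0.938 − 0.64)/(1.08 − (-0.8779)) = 0.15.
Then μ = 0.64 − (-0.8779)·0.15 = 0.77.
Precision τ = 1/σ² = 1/0.1522² = 43.2.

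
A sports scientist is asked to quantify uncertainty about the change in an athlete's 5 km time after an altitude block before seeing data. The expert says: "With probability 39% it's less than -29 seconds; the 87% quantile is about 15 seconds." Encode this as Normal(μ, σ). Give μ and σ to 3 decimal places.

The p-quantile of Normal(μ,σ) is μ + z_p·σ, with z_{0.39} = -0.2793 and z_{0.87} = 1.126.
Eliminate σ: μ = (z₂·x₁ − z₁·x₂)/(z₂ − z₁) = (1.126·-29 − (-0.2793)·15)/1.406 = -20.257.
Then σ = (x₂ − x₁)/(z₂ − z₁) = (15 − -29)/1.406 = 31.301.

μ = -20.257, σ = 31.301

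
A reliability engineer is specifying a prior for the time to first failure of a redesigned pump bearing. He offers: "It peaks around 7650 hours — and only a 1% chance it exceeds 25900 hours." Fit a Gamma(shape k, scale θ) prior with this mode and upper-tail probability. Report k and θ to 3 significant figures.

Gamma(k,θ) with k>1 has mode (k−1)θ, so θ = 7650/(k−1).
Need P(X < 25900) = 0.99 with θ tied to k this way. Start at k = 2, θ = 7650: P(X<25900) ≈ 0.852.
Too low — raise k to concentrate. Iterating converges to k ≈ 3.94.
Then θ = 7650/(3.94−1) ≈ 2600.

k ≈ 3.94, θ ≈ 2600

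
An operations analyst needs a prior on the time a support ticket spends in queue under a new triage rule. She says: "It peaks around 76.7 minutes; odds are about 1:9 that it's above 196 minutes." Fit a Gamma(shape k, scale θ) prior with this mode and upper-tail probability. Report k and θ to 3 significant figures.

k ≈ 3.18, θ ≈ 35.2

Gamma(k,θ) with k>1 has mode (k−1)θ, so θ = 76.7/(k−1).
Need P(X < 196) = 0.9 with θ tied to k this way. Start at k = 2, θ = 76.7: P(X<196) ≈ 0.724.
Too low — raise k to concentrate. Iterating converges to k ≈ 3.18.
Then θ = 76.7/(3.18−1) ≈ 35.2.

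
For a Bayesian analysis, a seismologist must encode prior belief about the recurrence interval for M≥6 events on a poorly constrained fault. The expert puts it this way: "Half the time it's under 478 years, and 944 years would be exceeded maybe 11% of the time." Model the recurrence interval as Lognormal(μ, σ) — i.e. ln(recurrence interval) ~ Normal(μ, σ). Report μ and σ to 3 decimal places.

μ ≈ 6.170, σ ≈ 0.555

If T ~ Lognormal(μ,σ) then ln T ~ Normal(μ,σ), so the p-quantile of ln T is μ + z_p·σ.
ln(478) = 6.17 and ln(944) = 6.85; z_{0.5} = 0, z_{0.89} = 1.227.
σ = (6.85 − 6.17)/(1.227 − (0)) = 0.555.
μ = 6.17 − (0)·0.555 = 6.170.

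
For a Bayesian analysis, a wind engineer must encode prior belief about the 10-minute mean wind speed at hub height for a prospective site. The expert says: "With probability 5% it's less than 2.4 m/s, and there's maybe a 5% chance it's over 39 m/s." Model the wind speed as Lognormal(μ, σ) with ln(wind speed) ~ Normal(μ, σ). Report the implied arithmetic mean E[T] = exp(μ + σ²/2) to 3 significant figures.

E[T] ≈ 13.9 m/s

If T ~ Lognormal(μ,σ) then ln T ~ Normal(μ,σ), so the p-quantile of ln T is μ + z_p·σ.
ln(2.4) = 0.8755 and ln(39) = 3.664; z_{0.05} = -1.645, z_{0.95} = 1.645.
σ = (3.664 − 0.8755)/(1.645 − (-1.645)) = 0.848.
μ = 0.8755 − (-1.645)·0.848 = 2.270.
E[T] = exp(μ + σ²/2) = exp(2.270 + 0.3591) = 13.9 m/s.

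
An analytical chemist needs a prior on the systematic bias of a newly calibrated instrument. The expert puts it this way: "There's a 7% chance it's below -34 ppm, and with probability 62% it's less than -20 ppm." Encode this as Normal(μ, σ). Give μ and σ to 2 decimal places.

The p-quantile of Normal(μ,σ) is μ + z_p·σ, with z_{0.07} = -1.476 and z_{0.62} = 0.3055.
Eliminate σ: μ = (z₂·x₁ − z₁·x₂)/(z₂ − z₁) = (0.3055·-34 − (-1.476)·-20)/1.781 = -22.40.
Then σ = (x₂ − x₁)/(z₂ − z₁) = (-20 − -34)/1.781 = 7.86.

μ = -22.40, σ = 7.86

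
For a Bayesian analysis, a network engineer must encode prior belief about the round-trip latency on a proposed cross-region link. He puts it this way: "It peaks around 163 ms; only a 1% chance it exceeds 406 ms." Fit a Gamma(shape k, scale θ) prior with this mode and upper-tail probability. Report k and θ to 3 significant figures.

Gamma(k,θ) with k>1 has mode (k−1)θ, so θ = 163/(k−1).
Need P(X < 406) = 0.99 with θ tied to k this way. Start at k = 2, θ = 163: P(X<406) ≈ 0.711.
Too low — raise k to concentrate. Iterating converges to k ≈ 6.64.
Then θ = 163/(6.64−1) ≈ 28.9.

k ≈ 6.64, θ ≈ 28.9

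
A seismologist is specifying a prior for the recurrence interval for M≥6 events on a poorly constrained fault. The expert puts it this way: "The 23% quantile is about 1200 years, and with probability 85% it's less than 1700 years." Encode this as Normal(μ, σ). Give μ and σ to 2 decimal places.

μ = 1408.09, σ = 281.65

The p-quantile of Normal(μ,σ) is μ + z_p·σ, with z_{0.23} = -0.7388 and z_{0.85} = 1.036.
Eliminate σ: μ = (z₂·x₁ − z₁·x₂)/(z₂ − z₁) = (1.036·1200 − (-0.7388)·1700)/1.775 = 1408.09.
Then σ = (x₂ − x₁)/(z₂ − z₁) = (1700 − 1200)/1.775 = 281.65.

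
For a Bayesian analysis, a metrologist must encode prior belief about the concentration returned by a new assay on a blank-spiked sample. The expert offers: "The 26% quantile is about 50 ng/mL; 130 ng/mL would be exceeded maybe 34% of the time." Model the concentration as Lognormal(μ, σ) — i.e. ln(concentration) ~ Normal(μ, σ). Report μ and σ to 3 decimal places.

If T ~ Lognormal(μ,σ) then ln T ~ Normal(μ,σ), so the p-quantile of ln T is μ + z_p·σ.
ln(50) = 3.912 and ln(130) = 4.868; z_{0.26} = -0.6433, z_{0.66} = 0.4125.
σ = (4.868 − 3.912)/(0.4125 − (-0.6433)) = 0.905.
μ = 3.912 − (-0.6433)·0.905 = 4.494.

μ ≈ 4.494, σ ≈ 0.905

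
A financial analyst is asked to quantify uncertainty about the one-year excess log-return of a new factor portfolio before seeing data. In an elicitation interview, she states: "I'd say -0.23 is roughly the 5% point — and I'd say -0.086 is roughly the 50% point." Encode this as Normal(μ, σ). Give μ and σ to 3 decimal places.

For Normal(μ,σ), the p-quantile is μ + z_p·σ. Here z_{0.05} = -1.645, z_{0.5} = 0.
So -0.23 = μ − 1.645σ and -0.086 = μ + 0σ.
Subtracting: σ = (-0.086 − -0.23)/(0 − (-1.645)) = 0.088.
Then μ = -0.23 − (-1.645)·0.088 = -0.086.

μ = -0.086, σ = 0.088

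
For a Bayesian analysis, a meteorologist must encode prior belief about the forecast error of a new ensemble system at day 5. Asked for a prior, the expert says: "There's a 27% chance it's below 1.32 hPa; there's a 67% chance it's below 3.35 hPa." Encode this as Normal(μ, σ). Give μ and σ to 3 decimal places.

For Normal(μ,σ), the p-quantile is μ + z_p·σ. Here z_{0.27} = -0.6128, z_{0.67} = 0.4399.
So 1.32 = μ − 0.6128σ and 3.35 = μ + 0.4399σ.
Subtracting: σ = (3.35 − 1.32)/(0.4399 − (-0.6128)) = 1.928.
Then μ = 1.32 − (-0.6128)·1.928 = 2.502.

μ = 2.502, σ = 1.928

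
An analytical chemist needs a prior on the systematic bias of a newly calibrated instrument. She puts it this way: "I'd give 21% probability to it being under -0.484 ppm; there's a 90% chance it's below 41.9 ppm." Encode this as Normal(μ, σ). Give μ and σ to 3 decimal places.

The p-quantile of Normal(μ,σ) is μ + z_p·σ, with z_{0.21} = -0.8064 and z_{0.9} = 1.282.
Eliminate σ: μ = (z₂·x₁ − z₁·x₂)/(z₂ − z₁) = (1.282·-0.484 − (-0.8064)·41.9)/2.088 = 15.886.
Then σ = (x₂ − x₁)/(z₂ − z₁) = (41.9 − -0.484)/2.088 = 20.299.

μ = 15.886, σ = 20.299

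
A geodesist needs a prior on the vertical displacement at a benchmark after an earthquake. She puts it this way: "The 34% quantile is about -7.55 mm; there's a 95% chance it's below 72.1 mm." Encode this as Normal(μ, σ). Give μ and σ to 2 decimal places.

μ = 8.42, σ = 38.72

For Normal(μ,σ), the p-quantile is μ + z_p·σ. Here z_{0.34} = -0.4125, z_{0.95} = 1.645.
So -7.55 = μ − 0.4125σ and 72.1 = μ + 1.645σ.
Subtracting: σ = (72.1 − -7.55)/(1.645 − (-0.4125)) = 38.72.
Then μ = -7.55 − (-0.4125)·38.72 = 8.42.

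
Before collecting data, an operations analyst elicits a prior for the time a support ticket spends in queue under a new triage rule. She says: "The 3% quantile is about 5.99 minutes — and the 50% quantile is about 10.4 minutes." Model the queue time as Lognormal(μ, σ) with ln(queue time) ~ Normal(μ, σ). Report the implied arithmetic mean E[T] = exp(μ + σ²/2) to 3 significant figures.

If T ~ Lognormal(μ,σ) then ln T ~ Normal(μ,σ), so the p-quantile of ln T is μ + z_p·σ.
ln(5.99) = 1.79 and ln(10.4) = 2.342; z_{0.03} = -1.881, z_{0.5} = 0.
σ = (2.342 − 1.79)/(0 − (-1.881)) = 0.293.
μ = 1.79 − (-1.881)·0.293 = 2.342.
E[T] = exp(μ + σ²/2) = exp(2.342 + 0.0430) = 10.9 minutes.

E[T] ≈ 10.9 minutes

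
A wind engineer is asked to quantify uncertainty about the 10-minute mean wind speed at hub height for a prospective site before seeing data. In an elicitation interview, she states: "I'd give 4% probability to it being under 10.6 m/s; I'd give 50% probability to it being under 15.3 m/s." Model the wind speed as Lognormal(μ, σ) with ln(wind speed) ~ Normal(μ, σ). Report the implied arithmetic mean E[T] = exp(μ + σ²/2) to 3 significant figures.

E[T] ≈ 15.6 m/s

If T ~ Lognormal(μ,σ) then ln T ~ Normal(μ,σ), so the p-quantile of ln T is μ + z_p·σ.
ln(10.6) = 2.361 and ln(15.3) = 2.728; z_{0.04} = -1.751, z_{0.5} = 0.
σ = (2.728 − 2.361)/(0 − (-1.751)) = 0.210.
μ = 2.361 − (-1.751)·0.210 = 2.728.
E[T] = exp(μ + σ²/2) = exp(2.728 + 0.0220) = 15.6 m/s.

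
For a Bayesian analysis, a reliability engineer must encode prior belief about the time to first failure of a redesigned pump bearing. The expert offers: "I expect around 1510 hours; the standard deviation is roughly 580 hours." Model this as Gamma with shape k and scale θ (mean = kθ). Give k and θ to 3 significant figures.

For Gamma(k, scale θ): mean = kθ, variance = kθ², so CV = 1/√k.
CV = SD/mean = 580/1510 = 0.3841, hence k = 1/CV² = 6.78.
Then θ = mean/k = 1510/6.78 = 223.

k ≈ 6.78, θ ≈ 223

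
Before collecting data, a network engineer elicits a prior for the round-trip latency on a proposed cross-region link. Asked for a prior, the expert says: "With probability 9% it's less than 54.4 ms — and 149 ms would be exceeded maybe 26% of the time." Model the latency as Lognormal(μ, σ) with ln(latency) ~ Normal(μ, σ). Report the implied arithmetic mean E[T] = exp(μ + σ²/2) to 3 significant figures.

E[T] ≈ 122 ms

If T ~ Lognormal(μ,σ) then ln T ~ Normal(μ,σ), so the p-quantile of ln T is μ + z_p·σ.
ln(54.4) = 3.996 and ln(149) = 5.004; z_{0.09} = -1.341, z_{0.74} = 0.6433.
σ = (5.004 − 3.996)/(0.6433 − (-1.341)) = 0.508.
μ = 3.996 − (-1.341)·0.508 = 4.677.
E[T] = exp(μ + σ²/2) = exp(4.677 + 0.1289) = 122 ms.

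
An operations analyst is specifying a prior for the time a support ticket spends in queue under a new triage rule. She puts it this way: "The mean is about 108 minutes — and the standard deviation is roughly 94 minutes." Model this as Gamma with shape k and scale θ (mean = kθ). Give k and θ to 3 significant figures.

k ≈ 1.32, θ ≈ 81.8

For Gamma(k, scale θ): mean = kθ, variance = kθ², so CV = 1/√k.
CV = SD/mean = 94/108 = 0.8704, hence k = 1/CV² = 1.32.
Then θ = mean/k = 108/1.32 = 81.8.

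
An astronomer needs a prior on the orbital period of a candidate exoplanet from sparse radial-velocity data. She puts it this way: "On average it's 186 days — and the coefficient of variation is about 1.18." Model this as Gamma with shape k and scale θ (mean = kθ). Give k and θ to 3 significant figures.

For Gamma(k, scale θ): mean = kθ, variance = kθ², so CV = 1/√k.
CV = 1.18, hence k = 1/CV² = 0.718.
Then θ = mean/k = 186/0.718 = 259.

k ≈ 0.718, θ ≈ 259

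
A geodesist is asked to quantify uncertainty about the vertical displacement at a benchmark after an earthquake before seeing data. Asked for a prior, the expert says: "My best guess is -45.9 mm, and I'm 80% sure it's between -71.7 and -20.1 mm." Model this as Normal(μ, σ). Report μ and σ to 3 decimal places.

A symmetric 80% interval runs μ ± z·σ with z = 1.282.
Half-width = 25.8, so σ = 25.8/1.282 = 20.132.
μ is the stated best guess, -45.900.

μ = -45.900, σ = 20.132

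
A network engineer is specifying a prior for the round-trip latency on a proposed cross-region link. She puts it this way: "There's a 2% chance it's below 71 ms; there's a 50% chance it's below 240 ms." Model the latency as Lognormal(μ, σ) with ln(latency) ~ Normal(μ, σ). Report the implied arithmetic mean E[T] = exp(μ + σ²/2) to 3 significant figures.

E[T] ≈ 286 ms

If T ~ Lognormal(μ,σ) then ln T ~ Normal(μ,σ), so the p-quantile of ln T is μ + z_p·σ.
ln(71) = 4.263 and ln(240) = 5.481; z_{0.02} = -2.054, z_{0.5} = 0.
σ = (5.481 − 4.263)/(0 − (-2.054)) = 0.593.
μ = 4.263 − (-2.054)·0.593 = 5.481.
E[T] = exp(μ + σ²/2) = exp(5.481 + 0.1758) = 286 ms.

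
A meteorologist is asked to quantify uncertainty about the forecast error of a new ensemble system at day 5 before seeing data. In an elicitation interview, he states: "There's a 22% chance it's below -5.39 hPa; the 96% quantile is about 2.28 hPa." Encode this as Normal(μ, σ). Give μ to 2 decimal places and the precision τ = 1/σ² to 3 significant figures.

For Normal(μ,σ), the p-quantile is μ + z_p·σ. Here z_{0.22} = -0.7722, z_{0.96} = 1.751.
So -5.39 = μ − 0.7722σ and 2.28 = μ + 1.751σ.
Subtracting: σ = (2.28 − -5.39)/(1.751 − (-0.7722)) = 3.04.
Then μ = -5.39 − (-0.7722)·3.04 = -3.04.
Precision τ = 1/σ² = 1/3.04² = 0.108.

μ = -3.04, τ = 0.108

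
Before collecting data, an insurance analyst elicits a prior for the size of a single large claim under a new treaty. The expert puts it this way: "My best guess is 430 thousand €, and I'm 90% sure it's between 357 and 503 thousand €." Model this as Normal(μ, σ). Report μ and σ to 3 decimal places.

A symmetric 90% interval runs μ ± z·σ with z = 1.645.
Half-width = 73, so σ = 73/1.645 = 44.381.
μ is the stated best guess, 430.000.

μ = 430.000, σ = 44.381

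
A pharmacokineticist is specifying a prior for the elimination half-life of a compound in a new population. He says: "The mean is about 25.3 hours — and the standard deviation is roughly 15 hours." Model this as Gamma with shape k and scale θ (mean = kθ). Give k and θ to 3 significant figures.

For Gamma(k, scale θ): mean = kθ, variance = kθ², so CV = 1/√k.
CV = SD/mean = 15/25.3 = 0.5929, hence k = 1/CV² = 2.84.
Then θ = mean/k = 25.3/2.84 = 8.89.

k ≈ 2.84, θ ≈ 8.89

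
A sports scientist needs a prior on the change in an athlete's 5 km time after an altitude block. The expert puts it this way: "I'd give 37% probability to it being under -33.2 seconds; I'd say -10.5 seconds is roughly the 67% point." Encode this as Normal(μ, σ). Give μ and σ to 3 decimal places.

μ = -23.439, σ = 29.413

The p-quantile of Normal(μ,σ) is μ + z_p·σ, with z_{0.37} = -0.3319 and z_{0.67} = 0.4399.
Eliminate σ: μ = (z₂·x₁ − z₁·x₂)/(z₂ − z₁) = (0.4399·-33.2 − (-0.3319)·-10.5)/0.7718 = -23.439.
Then σ = (x₂ − x₁)/(z₂ − z₁) = (-10.5 − -33.2)/0.7718 = 29.413.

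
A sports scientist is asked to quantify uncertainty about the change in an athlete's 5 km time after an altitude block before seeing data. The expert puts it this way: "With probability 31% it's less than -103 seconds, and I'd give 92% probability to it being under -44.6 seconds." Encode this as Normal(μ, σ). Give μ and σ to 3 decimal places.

μ = -87.767, σ = 30.722

For Normal(μ,σ), the p-quantile is μ + z_p·σ. Here z_{0.31} = -0.4959, z_{0.92} = 1.405.
So -103 = μ − 0.4959σ and -44.6 = μ + 1.405σ.
Subtracting: σ = (-44.6 − -103)/(1.405 − (-0.4959)) = 30.722.
Then μ = -103 − (-0.4959)·30.722 = -87.767.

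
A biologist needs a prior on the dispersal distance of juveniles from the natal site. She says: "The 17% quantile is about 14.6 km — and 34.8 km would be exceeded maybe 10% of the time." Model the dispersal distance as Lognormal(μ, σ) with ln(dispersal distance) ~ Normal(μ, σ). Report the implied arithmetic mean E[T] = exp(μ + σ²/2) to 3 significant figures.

E[T] ≈ 22.8 km

If T ~ Lognormal(μ,σ) then ln T ~ Normal(μ,σ), so the p-quantile of ln T is μ + z_p·σ.
ln(14.6) = 2.681 and ln(34.8) = 3.55; z_{0.17} = -0.9542, z_{0.9} = 1.282.
σ = (3.55 − 2.681)/(1.282 − (-0.9542)) = 0.389.
μ = 2.681 − (-0.9542)·0.389 = 3.052.
E[T] = exp(μ + σ²/2) = exp(3.052 + 0.0755) = 22.8 km.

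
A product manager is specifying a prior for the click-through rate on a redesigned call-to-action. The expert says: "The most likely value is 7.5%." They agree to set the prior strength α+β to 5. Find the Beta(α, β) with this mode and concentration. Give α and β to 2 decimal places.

For α,β > 1 the Beta mode is (α−1)/(α+β−2). With α+β = 5, the mode is (α−1)/3.
Set (α−1)/3 = 0.075 → α = 1 + 0.075·3 = 1.23.
β = 5 − α = 3.78.

α = 1.23, β = 3.78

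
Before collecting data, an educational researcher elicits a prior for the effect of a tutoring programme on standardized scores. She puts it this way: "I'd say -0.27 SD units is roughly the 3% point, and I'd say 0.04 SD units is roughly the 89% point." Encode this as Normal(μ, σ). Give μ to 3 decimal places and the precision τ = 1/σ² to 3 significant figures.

μ = -0.082, τ = 100

The p-quantile of Normal(μ,σ) is μ + z_p·σ, with z_{0.03} = -1.881 and z_{0.89} = 1.227.
Eliminate σ: μ = (z₂·x₁ − z₁·x₂)/(z₂ − z₁) = (1.227·-0.27 − (-1.881)·0.04)/3.107 = -0.082.
Then σ = (x₂ − x₁)/(z₂ − z₁) = (0.04 − -0.27)/3.107 = 0.100.
Precision τ = 1/σ² = 1/0.09976² = 100.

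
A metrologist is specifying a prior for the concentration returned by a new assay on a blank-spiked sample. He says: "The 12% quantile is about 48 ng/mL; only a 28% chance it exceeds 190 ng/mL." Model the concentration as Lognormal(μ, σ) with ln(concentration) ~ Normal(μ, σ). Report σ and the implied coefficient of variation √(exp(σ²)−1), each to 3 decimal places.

If T ~ Lognormal(μ,σ) then ln T ~ Normal(μ,σ), so the p-quantile of ln T is μ + z_p·σ.
ln(48) = 3.871 and ln(190) = 5.247; z_{0.12} = -1.175, z_{0.72} = 0.5828.
σ = (5.247 − 3.871)/(0.5828 − (-1.175)) = 0.783.
μ = 3.871 − (-1.175)·0.783 = 4.791.
CV = √(exp(σ²)−1) = √(exp(0.6126)−1) = 0.919.

σ ≈ 0.783, CV ≈ 0.919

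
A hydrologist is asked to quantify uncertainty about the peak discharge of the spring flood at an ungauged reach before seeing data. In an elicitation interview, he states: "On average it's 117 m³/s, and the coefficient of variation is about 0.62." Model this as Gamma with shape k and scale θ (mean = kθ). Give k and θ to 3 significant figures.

k ≈ 2.6, θ ≈ 45

For Gamma(k, scale θ): mean = kθ, variance = kθ², so CV = 1/√k.
CV = 0.62, hence k = 1/CV² = 2.6.
Then θ = mean/k = 117/2.6 = 45.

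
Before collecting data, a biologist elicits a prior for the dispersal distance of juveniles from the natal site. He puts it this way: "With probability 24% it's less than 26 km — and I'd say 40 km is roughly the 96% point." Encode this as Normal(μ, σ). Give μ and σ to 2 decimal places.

μ = 30.02, σ = 5.70

For Normal(μ,σ), the p-quantile is μ + z_p·σ. Here z_{0.24} = -0.7063, z_{0.96} = 1.751.
So 26 = μ − 0.7063σ and 40 = μ + 1.751σ.
Subtracting: σ = (40 − 26)/(1.751 − (-0.7063)) = 5.70.
Then μ = 26 − (-0.7063)·5.70 = 30.02.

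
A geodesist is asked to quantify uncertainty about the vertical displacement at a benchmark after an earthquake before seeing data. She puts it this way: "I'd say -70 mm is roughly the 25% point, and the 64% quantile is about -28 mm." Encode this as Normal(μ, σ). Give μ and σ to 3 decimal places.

μ = -42.575, σ = 40.660

The p-quantile of Normal(μ,σ) is μ + z_p·σ, with z_{0.25} = -0.6745 and z_{0.64} = 0.3585.
Eliminate σ: μ = (z₂·x₁ − z₁·x₂)/(z₂ − z₁) = (0.3585·-70 − (-0.6745)·-28)/1.033 = -42.575.
Then σ = (x₂ − x₁)/(z₂ − z₁) = (-28 − -70)/1.033 = 40.660.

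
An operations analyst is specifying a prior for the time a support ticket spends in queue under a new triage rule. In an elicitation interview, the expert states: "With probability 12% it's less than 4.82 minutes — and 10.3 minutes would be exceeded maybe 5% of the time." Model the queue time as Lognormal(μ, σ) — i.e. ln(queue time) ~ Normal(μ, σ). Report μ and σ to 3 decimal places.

If T ~ Lognormal(μ,σ) then ln T ~ Normal(μ,σ), so the p-quantile of ln T is μ + z_p·σ.
ln(4.82) = 1.573 and ln(10.3) = 2.332; z_{0.12} = -1.175, z_{0.95} = 1.645.
σ = (2.332 − 1.573)/(1.645 − (-1.175)) = 0.269.
μ = 1.573 − (-1.175)·0.269 = 1.889.

μ ≈ 1.889, σ ≈ 0.269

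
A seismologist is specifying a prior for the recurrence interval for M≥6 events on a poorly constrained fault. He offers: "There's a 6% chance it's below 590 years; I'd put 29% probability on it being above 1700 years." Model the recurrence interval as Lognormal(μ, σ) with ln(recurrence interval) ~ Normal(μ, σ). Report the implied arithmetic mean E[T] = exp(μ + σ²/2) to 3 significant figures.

If T ~ Lognormal(μ,σ) then ln T ~ Normal(μ,σ), so the p-quantile of ln T is μ + z_p·σ.
ln(590) = 6.38 and ln(1700) = 7.438; z_{0.06} = -1.555, z_{0.71} = 0.5534.
σ = (7.438 − 6.38)/(0.5534 − (-1.555)) = 0.502.
μ = 6.38 − (-1.555)·0.502 = 7.161.
E[T] = exp(μ + σ²/2) = exp(7.161 + 0.1260) = 1460 years.

E[T] ≈ 1460 years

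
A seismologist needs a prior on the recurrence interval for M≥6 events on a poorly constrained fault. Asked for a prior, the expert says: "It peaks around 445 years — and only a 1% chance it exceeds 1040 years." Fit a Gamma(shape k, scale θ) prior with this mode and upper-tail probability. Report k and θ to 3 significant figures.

k ≈ 7.61, θ ≈ 67.3

Gamma(k,θ) with k>1 has mode (k−1)θ, so θ = 445/(k−1).
Need P(X < 1040) = 0.99 with θ tied to k this way. Start at k = 2, θ = 445: P(X<1040) ≈ 0.678.
Too low — raise k to concentrate. Iterating converges to k ≈ 7.61.
Then θ = 445/(7.61−1) ≈ 67.3.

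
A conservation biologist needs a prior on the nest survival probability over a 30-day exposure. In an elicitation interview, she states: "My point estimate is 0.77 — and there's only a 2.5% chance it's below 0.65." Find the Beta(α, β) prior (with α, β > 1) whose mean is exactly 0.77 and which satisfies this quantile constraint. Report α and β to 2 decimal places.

With mean 0.77 fixed, write α = 0.77s, β = 0.23s where s = α+β.
Need P(θ < 0.65) = 0.025 under Beta(0.77s, 0.23s). Normal approximation: (q−m)/√(m(1−m)/s) ≈ z_{0.025} = -1.96, so s ≈ 0.77·0.23·(-1.96)²/(0.65−0.77)² = 47.2.
At s = 47.2: P(θ<0.65) ≈ 0.033. Adjusting to match 0.025 gives s ≈ 53.95.
So α = 0.77·53.95 ≈ 41.54, β = 0.23·53.95 ≈ 12.41.

α ≈ 41.54, β ≈ 12.41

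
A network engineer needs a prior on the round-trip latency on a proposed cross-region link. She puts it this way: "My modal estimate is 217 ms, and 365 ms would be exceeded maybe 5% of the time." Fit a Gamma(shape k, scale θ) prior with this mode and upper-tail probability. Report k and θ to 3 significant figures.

Gamma(k,θ) with k>1 has mode (k−1)θ, so θ = 217/(k−1).
Need P(X < 365) = 0.95 with θ tied to k this way. Start at k = 2, θ = 217: P(X<365) ≈ 0.501.
Too low — raise k to concentrate. Iterating converges to k ≈ 11.3.
Then θ = 217/(11.3−1) ≈ 21.

k ≈ 11.3, θ ≈ 21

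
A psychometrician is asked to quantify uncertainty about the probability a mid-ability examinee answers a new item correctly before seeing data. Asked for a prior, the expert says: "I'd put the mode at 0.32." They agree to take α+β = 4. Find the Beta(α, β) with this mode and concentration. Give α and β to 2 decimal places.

For α,β > 1 the Beta mode is (α−1)/(α+β−2). With α+β = 4, the mode is (α−1)/2.
Set (α−1)/2 = 0.32 → α = 1 + 0.32·2 = 1.64.
β = 4 − α = 2.36.

α = 1.64, β = 2.36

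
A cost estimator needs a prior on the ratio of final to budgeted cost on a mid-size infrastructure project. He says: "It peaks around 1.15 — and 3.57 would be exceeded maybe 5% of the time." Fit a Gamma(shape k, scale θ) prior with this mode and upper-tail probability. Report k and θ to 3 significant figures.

k ≈ 3.05, θ ≈ 0.56

Gamma(k,θ) with k>1 has mode (k−1)θ, so θ = 1.15/(k−1).
Need P(X < 3.57) = 0.95 with θ tied to k this way. Start at k = 2, θ = 1.15: P(X<3.57) ≈ 0.816.
Too low — raise k to concentrate. Iterating converges to k ≈ 3.05.
Then θ = 1.15/(3.05−1) ≈ 0.56.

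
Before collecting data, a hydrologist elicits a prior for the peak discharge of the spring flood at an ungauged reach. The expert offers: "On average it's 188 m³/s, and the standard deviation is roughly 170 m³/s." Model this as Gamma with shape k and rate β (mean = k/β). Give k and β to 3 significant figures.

For Gamma(k, rate β): mean = k/β, variance = k/β², so CV = 1/√k.
CV = SD/mean = 170/188 = 0.9043, hence k = 1/CV² = 1.22.
Then β = k/mean = 1.22/188 = 0.00651.

k ≈ 1.22, β ≈ 0.00651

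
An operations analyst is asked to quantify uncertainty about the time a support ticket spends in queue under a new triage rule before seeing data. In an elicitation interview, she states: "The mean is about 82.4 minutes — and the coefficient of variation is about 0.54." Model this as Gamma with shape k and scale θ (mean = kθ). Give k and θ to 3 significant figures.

For Gamma(k, scale θ): mean = kθ, variance = kθ², so CV = 1/√k.
CV = 0.54, hence k = 1/CV² = 3.43.
Then θ = mean/k = 82.4/3.43 = 24.

k ≈ 3.43, θ ≈ 24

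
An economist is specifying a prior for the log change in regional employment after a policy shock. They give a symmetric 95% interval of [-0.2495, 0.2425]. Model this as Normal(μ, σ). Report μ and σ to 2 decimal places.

A symmetric 95% interval runs μ ± z·σ with z = 1.96.
Half-width = 0.246, so σ = 0.246/1.96 = 0.13.
μ is the interval midpoint, -0.00.

μ = -0.00, σ = 0.13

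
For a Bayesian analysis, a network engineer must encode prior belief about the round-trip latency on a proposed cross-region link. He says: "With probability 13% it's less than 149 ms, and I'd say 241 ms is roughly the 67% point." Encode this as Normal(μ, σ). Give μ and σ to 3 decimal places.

For Normal(μ,σ), the p-quantile is μ + z_p·σ. Here z_{0.13} = -1.126, z_{0.67} = 0.4399.
So 149 = μ − 1.126σ and 241 = μ + 0.4399σ.
Subtracting: σ = (241 − 149)/(0.4399 − (-1.126)) = 58.737.
Then μ = 149 − (-1.126)·58.737 = 215.161.

μ = 215.161, σ = 58.737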